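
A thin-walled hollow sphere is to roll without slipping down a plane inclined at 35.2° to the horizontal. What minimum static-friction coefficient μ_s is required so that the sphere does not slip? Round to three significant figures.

With I = (2/3)MR², the ratio k = I/(MR²) is 2/3.
Newton's second law down the slope: Mg sinθ − f = Ma. The torque equation fR = Iα (with α = a/R) gives f = kMa.
These give a = g sinθ/(1+k) and the required friction f = kMg sinθ/(1+k).
With N = Mg cosθ, the no-slip condition f ≤ μN gives μ_min = f/N = k tanθ/(1+k).
μ_min = (2/3) × tan35.2° / 1.667 ≈ 0.282.

μ_min ≈ 0.282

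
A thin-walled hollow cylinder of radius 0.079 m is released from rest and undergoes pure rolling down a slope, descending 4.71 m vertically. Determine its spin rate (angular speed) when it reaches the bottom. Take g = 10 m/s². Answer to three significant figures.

For this body I = MR², i.e. k = I/(MR²) = 1.
Since it rolls without slipping, ω = v/R and KE = ½Mv² + ½Iω² = ½(1+k)Mv² = Mv².
Energy conservation Mgh = ½(1+k)Mv² gives v = √(2gh/(1+k)) = √(2 × 10 × 4.71 / 2) = 6.863 m/s.
The angular speed follows from ω = v/R = 6.863/0.079 ≈ 86.9 rad/s.

ω ≈ 86.9 rad/s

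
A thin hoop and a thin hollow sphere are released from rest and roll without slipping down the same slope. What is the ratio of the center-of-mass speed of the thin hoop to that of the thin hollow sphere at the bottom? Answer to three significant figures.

v_ratio ≈ 0.913

Each satisfies Mgh = ½(1+k)Mv² with k = I/(MR²), so v ∝ 1/√(1+k).
For the thin hoop k = 1; for the thin hollow sphere k = 2/3.
v₁/v₂ = √((1+k₂)/(1+k₁)) = √(1.667/2) ≈ 0.913.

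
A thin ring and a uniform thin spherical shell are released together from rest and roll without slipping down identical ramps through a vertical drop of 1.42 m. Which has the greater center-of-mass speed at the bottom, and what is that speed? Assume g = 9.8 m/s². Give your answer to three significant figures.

For rolling without slipping, Mgh = ½(1+k)Mv² where k = I/(MR²), so v = √(2gh/(1+k)).
Thin ring: k = 1, giving v = √(2×9.8×1.42/2) = 3.73 m/s.
Uniform thin spherical shell: k = 2/3, giving v = √(2×9.8×1.42/1.667) = 4.086 m/s.
The smaller k wins: the uniform thin spherical shell, at ≈ 4.09 m/s.

the uniform thin spherical shell, at v ≈ 4.09 m/s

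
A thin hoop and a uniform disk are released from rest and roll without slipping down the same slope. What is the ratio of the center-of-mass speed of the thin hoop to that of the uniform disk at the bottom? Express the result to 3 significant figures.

Each satisfies Mgh = ½(1+k)Mv² with k = I/(MR²), so v ∝ 1/√(1+k).
For the thin hoop k = 1; for the uniform disk k = 0.5.
v₁/v₂ = √((1+k₂)/(1+k₁)) = √(1.5/2) ≈ 0.866.

v_ratio ≈ 0.866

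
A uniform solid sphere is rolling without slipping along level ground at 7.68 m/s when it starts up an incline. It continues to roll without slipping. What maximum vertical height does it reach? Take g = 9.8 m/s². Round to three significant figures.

h ≈ 4.21 m

The moment of inertia is (2/5)MR², giving k ≡ I/(MR²) = 0.4.
The rolling condition ω = v/R makes the rotational term ½I(v/R)² = ½kMv², so KE_total = ½(1+k)Mv² = (7/10)Mv².
All of this converts to potential energy at the highest point: (7/10)Mv₀² = Mgh.
Thus h = (1+k)v₀²/(2g) = 1.4 × 7.68² / (2 × 9.8) ≈ 4.21 m.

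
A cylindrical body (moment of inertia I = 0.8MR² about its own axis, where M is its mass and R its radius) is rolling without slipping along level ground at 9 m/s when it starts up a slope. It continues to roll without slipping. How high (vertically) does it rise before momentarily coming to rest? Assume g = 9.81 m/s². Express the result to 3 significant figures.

h ≈ 7.43 m

For this body I = 0.8MR², i.e. k = I/(MR²) = 0.8.
Rolling without slipping gives ω = v/R, so the total kinetic energy is ½Mv² + ½Iω² = ½(1+k)Mv² = (9/10)Mv².
At the top the kinetic energy is zero, so (9/10)Mv₀² = Mgh.
Thus h = (1+k)v₀²/(2g) = 1.8 × 9² / (2 × 9.81) ≈ 7.43 m.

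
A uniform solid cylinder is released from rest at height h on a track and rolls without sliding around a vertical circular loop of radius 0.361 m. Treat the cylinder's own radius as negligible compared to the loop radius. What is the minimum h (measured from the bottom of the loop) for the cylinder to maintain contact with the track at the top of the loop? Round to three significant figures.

The moment of inertia is (1/2)MR², giving k ≡ I/(MR²) = 0.5.
At the top, contact is just lost when gravity alone supplies the centripetal force: Mg = Mv_top²/r, i.e. v_top² = gr.
With ω = v/R, the kinetic energy at speed v is ½(1+k)Mv² = (3/4)Mv².
Energy conservation from release (height h) to the top (height 2r): Mgh = Mg(2r) + (3/4)M·gr.
Thus h_min = 2r + (1+k)r/2 = r(2 + 1.5/2) = 0.361 × 2.75 ≈ 0.993 m.

h_min ≈ 0.993 m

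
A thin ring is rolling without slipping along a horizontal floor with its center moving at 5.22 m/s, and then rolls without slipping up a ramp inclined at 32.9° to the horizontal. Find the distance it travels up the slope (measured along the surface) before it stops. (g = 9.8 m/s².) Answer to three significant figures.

With I = MR², the ratio k = I/(MR²) is 1.
The rolling condition ω = v/R makes the rotational term ½I(v/R)² = ½kMv², so KE_total = ½(1+k)Mv² = Mv².
Setting this equal to Mgh gives the vertical rise h = (1+k)v₀²/(2g) = 2×5.22²/(2×9.8) = 2.78 m.
Along the incline, d = h/sinθ = 2.78/sin32.9° ≈ 5.12 m.

d ≈ 5.12 m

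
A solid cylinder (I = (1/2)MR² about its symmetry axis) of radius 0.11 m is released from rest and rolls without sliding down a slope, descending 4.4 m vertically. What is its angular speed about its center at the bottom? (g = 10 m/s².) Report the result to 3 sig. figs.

With I = (1/2)MR², the ratio k = I/(MR²) is 0.5.
Pure rolling means v = ωR; then KE = ½Mv² + ½I(v/R)² = ½(1+k)Mv² = (3/4)Mv².
Energy conservation Mgh = ½(1+k)Mv² gives v = √(2gh/(1+k)) = √(2 × 10 × 4.4 / 1.5) = 7.659 m/s.
The angular speed follows from ω = v/R = 7.659/0.11 ≈ 69.6 rad/s.

ω ≈ 69.6 rad/s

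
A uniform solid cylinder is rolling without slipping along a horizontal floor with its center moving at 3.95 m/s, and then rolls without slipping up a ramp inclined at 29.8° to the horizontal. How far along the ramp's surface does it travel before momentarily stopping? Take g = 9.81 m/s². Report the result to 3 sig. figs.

Here I = (1/2)MR², so the shape factor k = I/(MR²) = 0.5.
Rolling without slipping gives ω = v/R, so the total kinetic energy is ½Mv² + ½Iω² = ½(1+k)Mv² = (3/4)Mv².
Setting this equal to Mgh gives the vertical rise h = (1+k)v₀²/(2g) = 1.5×3.95²/(2×9.81) = 1.193 m.
The distance along the slope is d = h/sinθ = 1.193/sin29.8° ≈ 2.40 m.

d ≈ 2.40 m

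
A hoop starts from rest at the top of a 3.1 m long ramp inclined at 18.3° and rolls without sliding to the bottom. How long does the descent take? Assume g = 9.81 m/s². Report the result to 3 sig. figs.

For this body I = MR², i.e. k = I/(MR²) = 1.
Along the incline Mg sinθ − f = Ma, and torque about the center fR = Iα = kMR²(a/R) gives f = kMa.
Hence a = g sinθ/(1+k) = 9.81×sin18.3°/2 = 1.54 m/s².
Starting from rest, L = ½at², so t = √(2L/a) = √(2×3.1/1.54) ≈ 2.01 s.

t ≈ 2.01 s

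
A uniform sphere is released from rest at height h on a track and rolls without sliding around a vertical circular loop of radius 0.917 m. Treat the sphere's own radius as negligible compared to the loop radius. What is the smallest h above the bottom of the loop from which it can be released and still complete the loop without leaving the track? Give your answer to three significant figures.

Here I = (2/5)MR², so the shape factor k = I/(MR²) = 0.4.
At the top, contact is just lost when gravity alone supplies the centripetal force: Mg = Mv_top²/r, i.e. v_top² = gr.
With ω = v/R, the kinetic energy at speed v is ½(1+k)Mv² = (7/10)Mv².
Energy conservation from release (height h) to the top (height 2r): Mgh = Mg(2r) + (7/10)M·gr.
Thus h_min = 2r + (1+k)r/2 = r(2 + 1.4/2) = 0.917 × 2.7 ≈ 2.48 m.

h_min ≈ 2.48 m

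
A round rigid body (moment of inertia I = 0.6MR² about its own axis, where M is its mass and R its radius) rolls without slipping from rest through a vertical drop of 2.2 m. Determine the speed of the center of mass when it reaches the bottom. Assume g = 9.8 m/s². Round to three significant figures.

v ≈ 5.19 m/s

With I = 0.6MR², the ratio k = I/(MR²) is 0.6.
Since it rolls without slipping, ω = v/R and KE = ½Mv² + ½Iω² = ½(1+k)Mv² = (4/5)Mv².
Energy conservation: Mgh = (4/5)Mv², so v = √(2gh/(1+k)) = √(2 × 9.8 × 2.2 / 1.6) ≈ 5.19 m/s.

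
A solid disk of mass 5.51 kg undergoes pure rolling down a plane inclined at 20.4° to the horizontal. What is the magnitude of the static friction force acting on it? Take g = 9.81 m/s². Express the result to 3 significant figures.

The moment of inertia is (1/2)MR², giving k ≡ I/(MR²) = 0.5.
Newton's second law down the slope: Mg sinθ − f = Ma. The torque equation fR = Iα (with α = a/R) gives f = kMa.
Combining, a = g sinθ/(1+k) and f = kMa = kMg sinθ/(1+k).
f = 0.5 × 5.51 × 9.81 × sin20.4° / 1.5 ≈ 6.28 N.

f ≈ 6.28 N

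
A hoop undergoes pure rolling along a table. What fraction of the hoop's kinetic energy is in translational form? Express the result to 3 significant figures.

The moment of inertia is MR², giving k ≡ I/(MR²) = 1.
Since ω = v/R, the translational part is ½Mv² and the rotational part is ½I(v/R)² = ½kMv²; the total is ½(1+k)Mv².
The translational fraction is therefore 1/(1+k) = 1/2 ≈ 0.500.

fraction ≈ 0.500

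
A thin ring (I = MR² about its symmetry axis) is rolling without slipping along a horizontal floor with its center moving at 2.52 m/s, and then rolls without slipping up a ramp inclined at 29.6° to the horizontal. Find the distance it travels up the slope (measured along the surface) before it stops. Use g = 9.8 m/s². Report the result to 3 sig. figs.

d ≈ 1.31 m

The moment of inertia is MR², giving k ≡ I/(MR²) = 1.
Pure rolling means v = ωR; then KE = ½Mv² + ½I(v/R)² = ½(1+k)Mv² = Mv².
Setting this equal to Mgh gives the vertical rise h = (1+k)v₀²/(2g) = 2×2.52²/(2×9.8) = 0.648 m.
Along the incline, d = h/sinθ = 0.648/sin29.6° ≈ 1.31 m.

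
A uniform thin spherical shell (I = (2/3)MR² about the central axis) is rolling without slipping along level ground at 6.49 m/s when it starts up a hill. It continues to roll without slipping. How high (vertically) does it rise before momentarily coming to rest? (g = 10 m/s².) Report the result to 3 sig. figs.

h ≈ 3.51 m

For this body I = (2/3)MR², i.e. k = I/(MR²) = 2/3.
Since it rolls without slipping, ω = v/R and KE = ½Mv² + ½Iω² = ½(1+k)Mv² = (5/6)Mv².
At the top the kinetic energy is zero, so (5/6)Mv₀² = Mgh.
Thus h = (1+k)v₀²/(2g) = 1.667 × 6.49² / (2 × 10) ≈ 3.51 m.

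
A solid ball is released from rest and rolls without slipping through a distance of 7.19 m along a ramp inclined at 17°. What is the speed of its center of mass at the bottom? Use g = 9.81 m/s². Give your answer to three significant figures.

With I = (2/5)MR², the ratio k = I/(MR²) is 0.4.
Rolling without slipping gives ω = v/R, so the total kinetic energy is ½Mv² + ½Iω² = ½(1+k)Mv² = (7/10)Mv².
The vertical drop is h = L sinθ = 7.19 × sin17° = 2.102 m.
Energy conservation: Mgh = (7/10)Mv², so v = √(2gh/(1+k)) = √(2 × 9.81 × 2.102 / 1.4) ≈ 5.43 m/s.

v ≈ 5.43 m/s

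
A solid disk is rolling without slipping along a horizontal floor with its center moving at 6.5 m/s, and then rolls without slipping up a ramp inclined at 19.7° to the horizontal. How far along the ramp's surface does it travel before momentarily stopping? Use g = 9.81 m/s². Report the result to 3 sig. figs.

d ≈ 9.58 m

With I = (1/2)MR², the ratio k = I/(MR²) is 0.5.
Rolling without slipping gives ω = v/R, so the total kinetic energy is ½Mv² + ½Iω² = ½(1+k)Mv² = (3/4)Mv².
Setting this equal to Mgh gives the vertical rise h = (1+k)v₀²/(2g) = 1.5×6.5²/(2×9.81) = 3.23 m.
The distance along the slope is d = h/sinθ = 3.23/sin19.7° ≈ 9.58 m.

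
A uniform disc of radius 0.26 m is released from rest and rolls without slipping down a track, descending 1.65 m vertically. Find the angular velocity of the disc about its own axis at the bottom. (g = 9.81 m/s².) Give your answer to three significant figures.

Here I = (1/2)MR², so the shape factor k = I/(MR²) = 0.5.
The rolling condition ω = v/R makes the rotational term ½I(v/R)² = ½kMv², so KE_total = ½(1+k)Mv² = (3/4)Mv².
Energy conservation Mgh = ½(1+k)Mv² gives v = √(2gh/(1+k)) = √(2 × 9.81 × 1.65 / 1.5) = 4.646 m/s.
Then ω = v/R = 4.646 / 0.26 ≈ 17.9 rad/s.

ω ≈ 17.9 rad/s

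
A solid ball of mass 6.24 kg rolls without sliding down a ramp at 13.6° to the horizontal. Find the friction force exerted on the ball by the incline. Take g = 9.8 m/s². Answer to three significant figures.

f ≈ 4.11 N

Here I = (2/5)MR², so the shape factor k = I/(MR²) = 0.4.
Along the incline Mg sinθ − f = Ma, and torque about the center fR = Iα = kMR²(a/R) gives f = kMa.
Combining, a = g sinθ/(1+k) and f = kMa = kMg sinθ/(1+k).
f = 0.4 × 6.24 × 9.8 × sin13.6° / 1.4 ≈ 4.11 N.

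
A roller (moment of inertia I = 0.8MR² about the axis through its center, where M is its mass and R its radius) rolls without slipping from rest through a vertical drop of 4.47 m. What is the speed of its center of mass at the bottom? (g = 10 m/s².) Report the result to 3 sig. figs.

v ≈ 7.05 m/s

The moment of inertia is 0.8MR², giving k ≡ I/(MR²) = 0.8.
Since it rolls without slipping, ω = v/R and KE = ½Mv² + ½Iω² = ½(1+k)Mv² = (9/10)Mv².
Setting Mgh = (9/10)Mv² gives v = √(2gh/(1+k)) = √(2·10·4.47/1.8) ≈ 7.05 m/s.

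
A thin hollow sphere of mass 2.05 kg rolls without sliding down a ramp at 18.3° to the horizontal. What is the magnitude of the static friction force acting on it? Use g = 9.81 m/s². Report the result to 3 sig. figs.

f ≈ 2.53 N

With I = (2/3)MR², the ratio k = I/(MR²) is 2/3.
Newton's second law down the slope: Mg sinθ − f = Ma. The torque equation fR = Iα (with α = a/R) gives f = kMa.
Combining, a = g sinθ/(1+k) and f = kMa = kMg sinθ/(1+k).
f = (2/3) × 2.05 × 9.81 × sin18.3° / 1.667 ≈ 2.53 N.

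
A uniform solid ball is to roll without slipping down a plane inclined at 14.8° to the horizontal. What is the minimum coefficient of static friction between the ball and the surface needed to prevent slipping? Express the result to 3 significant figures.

The moment of inertia is (2/5)MR², giving k ≡ I/(MR²) = 0.4.
Along the incline Mg sinθ − f = Ma, and torque about the center fR = Iα = kMR²(a/R) gives f = kMa.
These give a = g sinθ/(1+k) and the required friction f = kMg sinθ/(1+k).
With N = Mg cosθ, the no-slip condition f ≤ μN gives μ_min = f/N = k tanθ/(1+k).
μ_min = 0.4 × tan14.8° / 1.4 ≈ 0.0755.

μ_min ≈ 0.0755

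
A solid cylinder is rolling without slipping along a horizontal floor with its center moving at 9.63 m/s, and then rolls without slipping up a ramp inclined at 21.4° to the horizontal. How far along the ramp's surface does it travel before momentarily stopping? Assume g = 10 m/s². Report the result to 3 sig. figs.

d ≈ 19.1 m

Here I = (1/2)MR², so the shape factor k = I/(MR²) = 0.5.
Since it rolls without slipping, ω = v/R and KE = ½Mv² + ½Iω² = ½(1+k)Mv² = (3/4)Mv².
Setting this equal to Mgh gives the vertical rise h = (1+k)v₀²/(2g) = 1.5×9.63²/(2×10) = 6.955 m.
The distance along the slope is d = h/sinθ = 6.955/sin21.4° ≈ 19.1 m.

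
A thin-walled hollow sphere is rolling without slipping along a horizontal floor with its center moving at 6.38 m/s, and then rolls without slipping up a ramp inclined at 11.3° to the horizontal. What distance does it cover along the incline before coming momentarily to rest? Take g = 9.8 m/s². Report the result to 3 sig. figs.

d ≈ 17.7 m

The moment of inertia is (2/3)MR², giving k ≡ I/(MR²) = 2/3.
The rolling condition ω = v/R makes the rotational term ½I(v/R)² = ½kMv², so KE_total = ½(1+k)Mv² = (5/6)Mv².
Setting this equal to Mgh gives the vertical rise h = (1+k)v₀²/(2g) = 1.667×6.38²/(2×9.8) = 3.461 m.
The distance along the slope is d = h/sinθ = 3.461/sin11.3° ≈ 17.7 m.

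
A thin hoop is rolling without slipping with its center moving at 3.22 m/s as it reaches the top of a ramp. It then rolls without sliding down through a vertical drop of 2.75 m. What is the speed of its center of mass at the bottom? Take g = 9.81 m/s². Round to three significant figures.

v ≈ 6.11 m/s

With I = MR², the ratio k = I/(MR²) is 1.
The rolling condition ω = v/R makes the rotational term ½I(v/R)² = ½kMv², so KE_total = ½(1+k)Mv² = Mv².
Conserving energy between top and bottom: Mv² = Mv₀² + Mgh, hence v² = v₀² + 2gh/(1+k).
v = √(3.22² + 2×9.81×2.75/2) = √37.35 ≈ 6.11 m/s.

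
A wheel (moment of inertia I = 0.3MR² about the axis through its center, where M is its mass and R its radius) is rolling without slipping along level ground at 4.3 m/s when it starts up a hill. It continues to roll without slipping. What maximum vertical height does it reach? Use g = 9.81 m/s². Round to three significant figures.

With I = 0.3MR², the ratio k = I/(MR²) is 0.3.
Since it rolls without slipping, ω = v/R and KE = ½Mv² + ½Iω² = ½(1+k)Mv² = (13/20)Mv².
All of this converts to potential energy at the highest point: (13/20)Mv₀² = Mgh.
Thus h = (1+k)v₀²/(2g) = 1.3 × 4.3² / (2 × 9.81) ≈ 1.23 m.

h ≈ 1.23 m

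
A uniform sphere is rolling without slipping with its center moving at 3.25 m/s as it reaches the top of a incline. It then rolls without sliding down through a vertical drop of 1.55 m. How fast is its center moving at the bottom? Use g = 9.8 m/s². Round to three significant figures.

v ≈ 5.68 m/s

The moment of inertia is (2/5)MR², giving k ≡ I/(MR²) = 0.4.
The rolling condition ω = v/R makes the rotational term ½I(v/R)² = ½kMv², so KE_total = ½(1+k)Mv² = (7/10)Mv².
Conserving energy between top and bottom: (7/10)Mv² = (7/10)Mv₀² + Mgh, hence v² = v₀² + 2gh/(1+k).
v = √(3.25² + 2×9.8×1.55/1.4) = √32.26 ≈ 5.68 m/s.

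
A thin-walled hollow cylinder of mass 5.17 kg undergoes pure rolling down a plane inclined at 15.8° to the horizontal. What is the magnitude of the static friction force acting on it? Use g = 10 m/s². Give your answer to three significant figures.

f ≈ 7.04 N

For this body I = MR², i.e. k = I/(MR²) = 1.
Along the incline Mg sinθ − f = Ma, and torque about the center fR = Iα = kMR²(a/R) gives f = kMa.
Combining, a = g sinθ/(1+k) and f = kMa = kMg sinθ/(1+k).
f = 1 × 5.17 × 10 × sin15.8° / 2 ≈ 7.04 N.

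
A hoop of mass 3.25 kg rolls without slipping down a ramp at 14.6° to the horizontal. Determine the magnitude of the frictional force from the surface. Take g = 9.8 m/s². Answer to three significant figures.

The moment of inertia is MR², giving k ≡ I/(MR²) = 1.
Translational: Mg sinθ − f = Ma. Rotational about the CM: fR = Iα = kMRa, so f = kMa.
Combining, a = g sinθ/(1+k) and f = kMa = kMg sinθ/(1+k).
f = 1 × 3.25 × 9.8 × sin14.6° / 2 ≈ 4.01 N.

f ≈ 4.01 N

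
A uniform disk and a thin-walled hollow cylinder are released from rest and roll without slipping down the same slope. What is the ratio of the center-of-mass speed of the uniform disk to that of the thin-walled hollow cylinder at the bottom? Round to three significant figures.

v_ratio ≈ 1.15

Each satisfies Mgh = ½(1+k)Mv² with k = I/(MR²), so v ∝ 1/√(1+k).
For the uniform disk k = 0.5; for the thin-walled hollow cylinder k = 1.
v₁/v₂ = √((1+k₂)/(1+k₁)) = √(2/1.5) ≈ 1.15.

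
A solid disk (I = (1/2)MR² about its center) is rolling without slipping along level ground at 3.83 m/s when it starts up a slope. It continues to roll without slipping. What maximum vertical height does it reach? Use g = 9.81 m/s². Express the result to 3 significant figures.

The moment of inertia is (1/2)MR², giving k ≡ I/(MR²) = 0.5.
Pure rolling means v = ωR; then KE = ½Mv² + ½I(v/R)² = ½(1+k)Mv² = (3/4)Mv².
At the top the kinetic energy is zero, so (3/4)Mv₀² = Mgh.
Thus h = (1+k)v₀²/(2g) = 1.5 × 3.83² / (2 × 9.81) ≈ 1.12 m.

h ≈ 1.12 m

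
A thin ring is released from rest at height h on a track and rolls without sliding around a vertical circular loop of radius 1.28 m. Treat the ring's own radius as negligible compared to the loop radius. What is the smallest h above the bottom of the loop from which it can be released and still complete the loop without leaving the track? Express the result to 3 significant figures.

h_min ≈ 3.84 m

Here I = MR², so the shape factor k = I/(MR²) = 1.
At the top of the loop, the minimum-contact condition is Mg = Mv_top²/r, so v_top² = gr.
With ω = v/R, the kinetic energy at speed v is ½(1+k)Mv² = Mv².
Energy conservation from release (height h) to the top (height 2r): Mgh = Mg(2r) + M·gr.
Thus h_min = 2r + (1+k)r/2 = r(2 + 2/2) = 1.28 × 3 ≈ 3.84 m.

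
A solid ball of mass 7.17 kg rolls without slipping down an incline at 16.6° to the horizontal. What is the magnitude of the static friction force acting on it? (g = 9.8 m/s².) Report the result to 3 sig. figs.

For this body I = (2/5)MR², i.e. k = I/(MR²) = 0.4.
Along the incline Mg sinθ − f = Ma, and torque about the center fR = Iα = kMR²(a/R) gives f = kMa.
Combining, a = g sinθ/(1+k) and f = kMa = kMg sinθ/(1+k).
f = 0.4 × 7.17 × 9.8 × sin16.6° / 1.4 ≈ 5.74 N.

f ≈ 5.74 N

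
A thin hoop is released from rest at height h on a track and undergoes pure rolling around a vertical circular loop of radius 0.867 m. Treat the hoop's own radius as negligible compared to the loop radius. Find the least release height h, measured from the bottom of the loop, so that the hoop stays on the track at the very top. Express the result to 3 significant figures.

The moment of inertia is MR², giving k ≡ I/(MR²) = 1.
At the top of the loop, the minimum-contact condition is Mg = Mv_top²/r, so v_top² = gr.
With ω = v/R, the kinetic energy at speed v is ½(1+k)Mv² = Mv².
Energy conservation from release (height h) to the top (height 2r): Mgh = Mg(2r) + M·gr.
Thus h_min = 2r + (1+k)r/2 = r(2 + 2/2) = 0.867 × 3 ≈ 2.60 m.

h_min ≈ 2.60 m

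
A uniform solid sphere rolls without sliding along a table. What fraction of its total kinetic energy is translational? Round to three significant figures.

fraction ≈ 0.714

The moment of inertia is (2/5)MR², giving k ≡ I/(MR²) = 0.4.
With ω = v/R, KE_trans = ½Mv² and KE_rot = ½Iω² = ½kMv², so KE_total = ½(1+k)Mv².
The translational fraction is therefore 1/(1+k) = 1/1.4 ≈ 0.714.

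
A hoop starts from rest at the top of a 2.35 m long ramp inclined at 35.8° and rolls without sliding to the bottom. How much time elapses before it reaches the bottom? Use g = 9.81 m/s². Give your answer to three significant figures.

With I = MR², the ratio k = I/(MR²) is 1.
Newton's second law down the slope: Mg sinθ − f = Ma. The torque equation fR = Iα (with α = a/R) gives f = kMa.
Hence a = g sinθ/(1+k) = 9.81×sin35.8°/2 = 2.869 m/s².
Starting from rest, L = ½at², so t = √(2L/a) = √(2×2.35/2.869) ≈ 1.28 s.

t ≈ 1.28 s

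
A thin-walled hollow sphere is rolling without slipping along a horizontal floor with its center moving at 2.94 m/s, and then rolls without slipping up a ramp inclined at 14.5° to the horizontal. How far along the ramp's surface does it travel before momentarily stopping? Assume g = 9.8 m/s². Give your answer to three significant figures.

d ≈ 2.94 m

With I = (2/3)MR², the ratio k = I/(MR²) is 2/3.
The rolling condition ω = v/R makes the rotational term ½I(v/R)² = ½kMv², so KE_total = ½(1+k)Mv² = (5/6)Mv².
Setting this equal to Mgh gives the vertical rise h = (1+k)v₀²/(2g) = 1.667×2.94²/(2×9.8) = 0.735 m.
The distance along the slope is d = h/sinθ = 0.735/sin14.5° ≈ 2.94 m.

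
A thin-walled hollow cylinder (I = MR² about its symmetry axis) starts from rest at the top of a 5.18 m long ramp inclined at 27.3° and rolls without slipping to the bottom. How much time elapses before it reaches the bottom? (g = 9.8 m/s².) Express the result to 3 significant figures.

For this body I = MR², i.e. k = I/(MR²) = 1.
Newton's second law down the slope: Mg sinθ − f = Ma. The torque equation fR = Iα (with α = a/R) gives f = kMa.
Hence a = g sinθ/(1+k) = 9.8×sin27.3°/2 = 2.247 m/s².
Starting from rest, L = ½at², so t = √(2L/a) = √(2×5.18/2.247) ≈ 2.15 s.

t ≈ 2.15 s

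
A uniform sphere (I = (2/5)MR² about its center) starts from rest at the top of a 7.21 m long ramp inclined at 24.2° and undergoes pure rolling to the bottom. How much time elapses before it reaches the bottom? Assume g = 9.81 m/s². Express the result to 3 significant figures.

t ≈ 2.24 s

For this body I = (2/5)MR², i.e. k = I/(MR²) = 0.4.
Along the incline Mg sinθ − f = Ma, and torque about the center fR = Iα = kMR²(a/R) gives f = kMa.
Hence a = g sinθ/(1+k) = 9.81×sin24.2°/1.4 = 2.872 m/s².
With constant a from rest, t = √(2L/a) = √(2·7.21/2.872) ≈ 2.24 s.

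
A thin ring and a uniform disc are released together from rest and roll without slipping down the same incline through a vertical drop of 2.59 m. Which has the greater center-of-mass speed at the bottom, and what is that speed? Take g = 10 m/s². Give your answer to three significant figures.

the uniform disc, at v ≈ 5.88 m/s

For rolling without slipping, Mgh = ½(1+k)Mv² where k = I/(MR²), so v = √(2gh/(1+k)).
Thin ring: k = 1, giving v = √(2×10×2.59/2) = 5.089 m/s.
Uniform disc: k = 0.5, giving v = √(2×10×2.59/1.5) = 5.877 m/s.
The smaller k wins: the uniform disc, at ≈ 5.88 m/s.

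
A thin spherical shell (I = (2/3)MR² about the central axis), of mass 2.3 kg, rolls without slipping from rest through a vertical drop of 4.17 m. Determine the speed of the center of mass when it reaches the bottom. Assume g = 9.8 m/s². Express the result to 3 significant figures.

v ≈ 7.00 m/s

For this body I = (2/3)MR², i.e. k = I/(MR²) = 2/3.
The rolling condition ω = v/R makes the rotational term ½I(v/R)² = ½kMv², so KE_total = ½(1+k)Mv² = (5/6)Mv².
Setting Mgh = (5/6)Mv² gives v = √(2gh/(1+k)) = √(2·9.8·4.17/1.667) ≈ 7.00 m/s.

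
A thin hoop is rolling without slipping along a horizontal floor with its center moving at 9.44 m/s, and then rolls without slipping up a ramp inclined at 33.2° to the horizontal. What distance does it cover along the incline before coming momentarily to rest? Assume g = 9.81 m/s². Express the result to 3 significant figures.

For this body I = MR², i.e. k = I/(MR²) = 1.
Rolling without slipping gives ω = v/R, so the total kinetic energy is ½Mv² + ½Iω² = ½(1+k)Mv² = Mv².
Setting this equal to Mgh gives the vertical rise h = (1+k)v₀²/(2g) = 2×9.44²/(2×9.81) = 9.084 m.
Along the incline, d = h/sinθ = 9.084/sin33.2° ≈ 16.6 m.

d ≈ 16.6 m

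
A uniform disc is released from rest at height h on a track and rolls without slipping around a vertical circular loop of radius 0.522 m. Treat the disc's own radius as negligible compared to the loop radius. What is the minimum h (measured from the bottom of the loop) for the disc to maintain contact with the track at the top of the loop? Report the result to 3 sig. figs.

Here I = (1/2)MR², so the shape factor k = I/(MR²) = 0.5.
At the top of the loop, the minimum-contact condition is Mg = Mv_top²/r, so v_top² = gr.
With ω = v/R, the kinetic energy at speed v is ½(1+k)Mv² = (3/4)Mv².
Energy conservation from release (height h) to the top (height 2r): Mgh = Mg(2r) + (3/4)M·gr.
Thus h_min = 2r + (1+k)r/2 = r(2 + 1.5/2) = 0.522 × 2.75 ≈ 1.44 m.

h_min ≈ 1.44 m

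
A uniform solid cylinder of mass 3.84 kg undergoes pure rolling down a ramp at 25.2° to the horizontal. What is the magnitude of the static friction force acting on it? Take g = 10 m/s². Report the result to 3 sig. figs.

For this body I = (1/2)MR², i.e. k = I/(MR²) = 0.5.
Translational: Mg sinθ − f = Ma. Rotational about the CM: fR = Iα = kMRa, so f = kMa.
Combining, a = g sinθ/(1+k) and f = kMa = kMg sinθ/(1+k).
f = 0.5 × 3.84 × 10 × sin25.2° / 1.5 ≈ 5.45 N.

f ≈ 5.45 N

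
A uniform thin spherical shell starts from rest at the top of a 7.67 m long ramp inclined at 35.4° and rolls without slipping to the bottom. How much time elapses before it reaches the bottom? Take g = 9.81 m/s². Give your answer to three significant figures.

t ≈ 2.12 s

With I = (2/3)MR², the ratio k = I/(MR²) is 2/3.
Translational: Mg sinθ − f = Ma. Rotational about the CM: fR = Iα = kMRa, so f = kMa.
Hence a = g sinθ/(1+k) = 9.81×sin35.4°/1.667 = 3.41 m/s².
Starting from rest, L = ½at², so t = √(2L/a) = √(2×7.67/3.41) ≈ 2.12 s.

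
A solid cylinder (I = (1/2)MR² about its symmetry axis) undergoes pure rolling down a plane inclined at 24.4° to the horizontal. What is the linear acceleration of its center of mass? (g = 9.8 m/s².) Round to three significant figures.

a ≈ 2.70 m/s²

For this body I = (1/2)MR², i.e. k = I/(MR²) = 0.5.
Newton's second law down the slope: Mg sinθ − f = Ma. The torque equation fR = Iα (with α = a/R) gives f = kMa.
Eliminating f: Mg sinθ = (1+k)Ma, so a = g sinθ/(1+k) = 9.8 × sin24.4° / 1.5 ≈ 2.70 m/s².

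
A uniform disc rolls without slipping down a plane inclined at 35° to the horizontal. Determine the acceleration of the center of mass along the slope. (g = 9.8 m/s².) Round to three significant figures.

a ≈ 3.75 m/s²

For this body I = (1/2)MR², i.e. k = I/(MR²) = 0.5.
Along the incline Mg sinθ − f = Ma, and torque about the center fR = Iα = kMR²(a/R) gives f = kMa.
Eliminating f: Mg sinθ = (1+k)Ma, so a = g sinθ/(1+k) = 9.8 × sin35° / 1.5 ≈ 3.75 m/s².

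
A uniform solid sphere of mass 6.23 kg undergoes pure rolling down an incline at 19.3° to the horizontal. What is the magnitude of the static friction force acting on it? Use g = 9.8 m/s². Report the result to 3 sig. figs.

With I = (2/5)MR², the ratio k = I/(MR²) is 0.4.
Newton's second law down the slope: Mg sinθ − f = Ma. The torque equation fR = Iα (with α = a/R) gives f = kMa.
Combining, a = g sinθ/(1+k) and f = kMa = kMg sinθ/(1+k).
f = 0.4 × 6.23 × 9.8 × sin19.3° / 1.4 ≈ 5.77 N.

f ≈ 5.77 N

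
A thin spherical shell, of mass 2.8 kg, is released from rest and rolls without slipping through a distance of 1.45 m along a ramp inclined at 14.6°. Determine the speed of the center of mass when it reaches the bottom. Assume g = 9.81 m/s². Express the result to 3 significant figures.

For this body I = (2/3)MR², i.e. k = I/(MR²) = 2/3.
Since it rolls without slipping, ω = v/R and KE = ½Mv² + ½Iω² = ½(1+k)Mv² = (5/6)Mv².
The vertical drop is h = L sinθ = 1.45 × sin14.6° = 0.3655 m.
Energy conservation: Mgh = (5/6)Mv², so v = √(2gh/(1+k)) = √(2 × 9.81 × 0.3655 / 1.667) ≈ 2.07 m/s.

v ≈ 2.07 m/s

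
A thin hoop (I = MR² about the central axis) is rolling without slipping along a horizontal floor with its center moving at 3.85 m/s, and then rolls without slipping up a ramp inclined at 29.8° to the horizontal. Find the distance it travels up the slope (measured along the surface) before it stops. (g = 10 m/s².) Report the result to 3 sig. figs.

The moment of inertia is MR², giving k ≡ I/(MR²) = 1.
Rolling without slipping gives ω = v/R, so the total kinetic energy is ½Mv² + ½Iω² = ½(1+k)Mv² = Mv².
Setting this equal to Mgh gives the vertical rise h = (1+k)v₀²/(2g) = 2×3.85²/(2×10) = 1.482 m.
The distance along the slope is d = h/sinθ = 1.482/sin29.8° ≈ 2.98 m.

d ≈ 2.98 m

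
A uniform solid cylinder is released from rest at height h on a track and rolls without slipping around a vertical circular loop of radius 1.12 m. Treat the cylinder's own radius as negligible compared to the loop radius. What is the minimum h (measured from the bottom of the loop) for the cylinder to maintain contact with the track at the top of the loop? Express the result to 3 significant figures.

For this body I = (1/2)MR², i.e. k = I/(MR²) = 0.5.
At the top, contact is just lost when gravity alone supplies the centripetal force: Mg = Mv_top²/r, i.e. v_top² = gr.
With ω = v/R, the kinetic energy at speed v is ½(1+k)Mv² = (3/4)Mv².
Energy conservation from release (height h) to the top (height 2r): Mgh = Mg(2r) + (3/4)M·gr.
Thus h_min = 2r + (1+k)r/2 = r(2 + 1.5/2) = 1.12 × 2.75 ≈ 3.08 m.

h_min ≈ 3.08 m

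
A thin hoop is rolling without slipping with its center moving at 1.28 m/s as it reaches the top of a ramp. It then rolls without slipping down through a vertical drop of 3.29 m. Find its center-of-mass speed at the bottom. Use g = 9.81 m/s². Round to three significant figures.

v ≈ 5.82 m/s

The moment of inertia is MR², giving k ≡ I/(MR²) = 1.
The rolling condition ω = v/R makes the rotational term ½I(v/R)² = ½kMv², so KE_total = ½(1+k)Mv² = Mv².
Energy conservation: Mv₀² + Mgh = Mv², so v² = v₀² + 2gh/(1+k).
v = √(1.28² + 2×9.81×3.29/2) = √33.91 ≈ 5.82 m/s.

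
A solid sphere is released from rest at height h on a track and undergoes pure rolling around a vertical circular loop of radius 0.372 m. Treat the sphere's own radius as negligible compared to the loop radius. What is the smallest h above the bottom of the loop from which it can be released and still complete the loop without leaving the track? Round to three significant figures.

For this body I = (2/5)MR², i.e. k = I/(MR²) = 0.4.
At the top, contact is just lost when gravity alone supplies the centripetal force: Mg = Mv_top²/r, i.e. v_top² = gr.
With ω = v/R, the kinetic energy at speed v is ½(1+k)Mv² = (7/10)Mv².
Energy conservation from release (height h) to the top (height 2r): Mgh = Mg(2r) + (7/10)M·gr.
Thus h_min = 2r + (1+k)r/2 = r(2 + 1.4/2) = 0.372 × 2.7 ≈ 1.00 m.

h_min ≈ 1.00 m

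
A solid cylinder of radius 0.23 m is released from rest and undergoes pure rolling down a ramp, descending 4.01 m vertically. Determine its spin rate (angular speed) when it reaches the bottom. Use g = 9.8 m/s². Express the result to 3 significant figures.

ω ≈ 31.5 rad/s

With I = (1/2)MR², the ratio k = I/(MR²) is 0.5.
Pure rolling means v = ωR; then KE = ½Mv² + ½I(v/R)² = ½(1+k)Mv² = (3/4)Mv².
Energy conservation Mgh = ½(1+k)Mv² gives v = √(2gh/(1+k)) = √(2 × 9.8 × 4.01 / 1.5) = 7.239 m/s.
The angular speed follows from ω = v/R = 7.239/0.23 ≈ 31.5 rad/s.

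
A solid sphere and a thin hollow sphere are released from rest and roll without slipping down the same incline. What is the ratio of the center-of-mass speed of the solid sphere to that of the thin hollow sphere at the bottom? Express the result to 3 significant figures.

Each satisfies Mgh = ½(1+k)Mv² with k = I/(MR²), so v ∝ 1/√(1+k).
For the solid sphere k = 0.4; for the thin hollow sphere k = 2/3.
v₁/v₂ = √((1+k₂)/(1+k₁)) = √(1.667/1.4) ≈ 1.09.

v_ratio ≈ 1.09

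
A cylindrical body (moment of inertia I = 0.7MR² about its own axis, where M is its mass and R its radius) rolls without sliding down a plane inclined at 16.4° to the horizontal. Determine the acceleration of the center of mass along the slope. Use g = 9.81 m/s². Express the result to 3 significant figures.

a ≈ 1.63 m/s²

For this body I = 0.7MR², i.e. k = I/(MR²) = 0.7.
Newton's second law down the slope: Mg sinθ − f = Ma. The torque equation fR = Iα (with α = a/R) gives f = kMa.
Eliminating f: Mg sinθ = (1+k)Ma, so a = g sinθ/(1+k) = 9.81 × sin16.4° / 1.7 ≈ 1.63 m/s².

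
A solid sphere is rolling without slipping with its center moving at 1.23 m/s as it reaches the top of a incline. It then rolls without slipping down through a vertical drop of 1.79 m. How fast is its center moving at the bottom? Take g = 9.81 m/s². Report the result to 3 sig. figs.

v ≈ 5.16 m/s

Here I = (2/5)MR², so the shape factor k = I/(MR²) = 0.4.
Pure rolling means v = ωR; then KE = ½Mv² + ½I(v/R)² = ½(1+k)Mv² = (7/10)Mv².
Energy conservation: (7/10)Mv₀² + Mgh = (7/10)Mv², so v² = v₀² + 2gh/(1+k).
v = √(1.23² + 2×9.81×1.79/1.4) = √26.6 ≈ 5.16 m/s.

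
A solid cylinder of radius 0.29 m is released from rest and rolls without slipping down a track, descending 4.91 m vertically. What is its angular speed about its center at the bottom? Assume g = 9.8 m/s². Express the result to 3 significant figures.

ω ≈ 27.6 rad/s

The moment of inertia is (1/2)MR², giving k ≡ I/(MR²) = 0.5.
The rolling condition ω = v/R makes the rotational term ½I(v/R)² = ½kMv², so KE_total = ½(1+k)Mv² = (3/4)Mv².
Energy conservation Mgh = ½(1+k)Mv² gives v = √(2gh/(1+k)) = √(2 × 9.8 × 4.91 / 1.5) = 8.01 m/s.
The angular speed follows from ω = v/R = 8.01/0.29 ≈ 27.6 rad/s.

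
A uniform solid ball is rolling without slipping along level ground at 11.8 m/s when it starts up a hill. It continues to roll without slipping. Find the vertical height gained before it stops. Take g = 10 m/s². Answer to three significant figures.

The moment of inertia is (2/5)MR², giving k ≡ I/(MR²) = 0.4.
Pure rolling means v = ωR; then KE = ½Mv² + ½I(v/R)² = ½(1+k)Mv² = (7/10)Mv².
All of this converts to potential energy at the highest point: (7/10)Mv₀² = Mgh.
Thus h = (1+k)v₀²/(2g) = 1.4 × 11.8² / (2 × 10) ≈ 9.75 m.

h ≈ 9.75 m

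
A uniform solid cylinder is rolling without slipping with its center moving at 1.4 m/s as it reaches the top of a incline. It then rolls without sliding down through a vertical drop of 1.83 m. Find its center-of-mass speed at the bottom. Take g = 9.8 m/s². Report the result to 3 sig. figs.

v ≈ 5.09 m/s

With I = (1/2)MR², the ratio k = I/(MR²) is 0.5.
Rolling without slipping gives ω = v/R, so the total kinetic energy is ½Mv² + ½Iω² = ½(1+k)Mv² = (3/4)Mv².
Conserving energy between top and bottom: (3/4)Mv² = (3/4)Mv₀² + Mgh, hence v² = v₀² + 2gh/(1+k).
v = √(1.4² + 2×9.8×1.83/1.5) = √25.87 ≈ 5.09 m/s.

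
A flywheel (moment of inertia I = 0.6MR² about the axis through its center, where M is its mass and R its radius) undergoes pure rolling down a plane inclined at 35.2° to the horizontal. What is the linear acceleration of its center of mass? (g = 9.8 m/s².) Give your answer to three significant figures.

The moment of inertia is 0.6MR², giving k ≡ I/(MR²) = 0.6.
Translational: Mg sinθ − f = Ma. Rotational about the CM: fR = Iα = kMRa, so f = kMa.
Eliminating f: Mg sinθ = (1+k)Ma, so a = g sinθ/(1+k) = 9.8 × sin35.2° / 1.6 ≈ 3.53 m/s².

a ≈ 3.53 m/s²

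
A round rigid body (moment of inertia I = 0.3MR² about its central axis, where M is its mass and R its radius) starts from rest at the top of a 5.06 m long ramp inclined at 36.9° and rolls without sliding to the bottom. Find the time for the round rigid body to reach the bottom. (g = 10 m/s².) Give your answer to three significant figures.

The moment of inertia is 0.3MR², giving k ≡ I/(MR²) = 0.3.
Newton's second law down the slope: Mg sinθ − f = Ma. The torque equation fR = Iα (with α = a/R) gives f = kMa.
Hence a = g sinθ/(1+k) = 10×sin36.9°/1.3 = 4.619 m/s².
With constant a from rest, t = √(2L/a) = √(2·5.06/4.619) ≈ 1.48 s.

t ≈ 1.48 s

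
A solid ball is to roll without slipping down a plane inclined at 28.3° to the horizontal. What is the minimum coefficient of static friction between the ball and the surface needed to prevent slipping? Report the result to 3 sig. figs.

μ_min ≈ 0.154

With I = (2/5)MR², the ratio k = I/(MR²) is 0.4.
Along the incline Mg sinθ − f = Ma, and torque about the center fR = Iα = kMR²(a/R) gives f = kMa.
These give a = g sinθ/(1+k) and the required friction f = kMg sinθ/(1+k).
With N = Mg cosθ, the no-slip condition f ≤ μN gives μ_min = f/N = k tanθ/(1+k).
μ_min = 0.4 × tan28.3° / 1.4 ≈ 0.154.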